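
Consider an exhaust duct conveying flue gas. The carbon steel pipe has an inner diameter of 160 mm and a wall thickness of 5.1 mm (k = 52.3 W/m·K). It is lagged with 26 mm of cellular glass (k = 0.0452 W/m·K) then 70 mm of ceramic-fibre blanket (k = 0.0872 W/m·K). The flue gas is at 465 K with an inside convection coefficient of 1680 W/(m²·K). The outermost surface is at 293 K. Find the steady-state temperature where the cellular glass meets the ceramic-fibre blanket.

T ≈ 377 K

Cylindrical conduction, so R = ln(r₂/r₁)/(2πkL) per layer, in series:
R_inner film = 1/(h_i·2πr₁L) = 1/(1680×2π×0.08×1) = 0.001184 K/W
R_carbon steel pipe wall = ln(85.1/80)/(2π×52.3×1) = 1.881×10^-4 K/W
R_cellular glass = ln(111.1/85.1)/(2π×0.0452×1) = 0.9387 K/W
R_ceramic-fibre blanket = ln(181.1/111.1)/(2π×0.0872×1) = 0.8918 K/W
R_total = 1.832 K/W
Q = ΔT/R_total = 172/1.832
Q = 93.9 W/m
T_interface = T_inner − Q·ΣR(inner→interface) = 465 − 93.9×0.9401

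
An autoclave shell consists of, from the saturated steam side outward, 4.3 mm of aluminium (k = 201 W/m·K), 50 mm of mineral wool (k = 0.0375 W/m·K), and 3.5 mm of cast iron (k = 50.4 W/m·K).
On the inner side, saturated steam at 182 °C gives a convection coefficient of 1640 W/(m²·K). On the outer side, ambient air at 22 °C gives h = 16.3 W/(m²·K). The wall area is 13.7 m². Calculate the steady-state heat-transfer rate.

Q ≈ 1570 W

Thermal resistances in series:
R_inner film = 1/(h_i·A) = 1/(1640×13.7) = 4.451×10^-5 K/W
R_aluminium = L/(kA) = 0.0043/(201×13.7) = 1.562×10^-6 K/W
R_mineral wool = L/(kA) = 0.05/(0.0375×13.7) = 0.09732 K/W
R_cast iron = L/(kA) = 0.0035/(50.4×13.7) = 5.069×10^-6 K/W
R_outer film = 1/(h_o·A) = 1/(16.3×13.7) = 0.004478 K/W
R_total = 0.1019 K/W
Q = ΔT / R_total = 160 / 0.1019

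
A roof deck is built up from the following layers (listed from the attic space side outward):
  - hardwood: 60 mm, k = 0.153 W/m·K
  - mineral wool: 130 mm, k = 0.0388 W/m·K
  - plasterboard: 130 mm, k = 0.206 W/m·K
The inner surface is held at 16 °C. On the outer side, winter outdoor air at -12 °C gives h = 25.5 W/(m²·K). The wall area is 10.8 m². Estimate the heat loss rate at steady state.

Q ≈ 68.5 W

Series thermal resistances:
R_hardwood = L/(kA) = 0.06/(0.153×10.8) = 0.03631 K/W
R_mineral wool = L/(kA) = 0.13/(0.0388×10.8) = 0.3102 K/W
R_plasterboard = L/(kA) = 0.13/(0.206×10.8) = 0.05843 K/W
R_outer film = 1/(h_o·A) = 1/(25.5×10.8) = 0.003631 K/W
R_total = 0.4086 K/W
Q = ΔT / R_total = 28 / 0.4086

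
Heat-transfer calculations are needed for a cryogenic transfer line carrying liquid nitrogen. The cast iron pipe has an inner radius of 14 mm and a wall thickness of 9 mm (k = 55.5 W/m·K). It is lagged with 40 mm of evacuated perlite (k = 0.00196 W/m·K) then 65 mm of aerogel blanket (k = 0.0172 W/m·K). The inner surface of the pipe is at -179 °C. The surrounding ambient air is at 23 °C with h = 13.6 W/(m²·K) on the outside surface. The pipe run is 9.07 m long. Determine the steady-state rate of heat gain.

Q ≈ 20.7 W

Radial resistances (cylindrical: R_cond = ln(r_o/r_i)/(2πkL), R_conv = 1/(h·2πrL)):
R_cast iron pipe wall = ln(23/14)/(2π×55.5×9.07) = 1.57×10^-4 K/W
R_evacuated perlite = ln(63/23)/(2π×0.00196×9.07) = 9.021 K/W
R_aerogel blanket = ln(128/63)/(2π×0.0172×9.07) = 0.7232 K/W
R_outer film = 1/(h_o·2πr_oL) = 1/(13.6×2π×0.128×9.07) = 0.01008 K/W
R_total = 9.755 K/W
Q = ΔT/R_total = 202/9.755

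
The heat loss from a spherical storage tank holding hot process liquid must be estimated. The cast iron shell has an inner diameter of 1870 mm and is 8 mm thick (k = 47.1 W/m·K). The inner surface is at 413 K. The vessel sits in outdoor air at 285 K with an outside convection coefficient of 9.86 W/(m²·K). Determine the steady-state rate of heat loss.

Q ≈ 14100 W

Radial (spherical) resistances in series:
R_cast iron shell = (1/0.935 − 1/0.943)/(4π×47.1) = 1.533×10^-5 K/W
R_outer film = 1/(h·4πr_o²) = 1/(9.86×4π×0.943²) = 0.009076 K/W
R_total = 0.009091 K/W
Q = ΔT/R_total = 128/0.009091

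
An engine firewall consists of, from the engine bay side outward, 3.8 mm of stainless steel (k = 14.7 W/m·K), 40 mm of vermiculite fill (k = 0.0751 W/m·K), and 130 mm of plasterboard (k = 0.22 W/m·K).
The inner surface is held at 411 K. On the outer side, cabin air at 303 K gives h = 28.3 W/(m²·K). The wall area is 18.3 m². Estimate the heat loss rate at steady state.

Series thermal resistances:
R_stainless steel = L/(kA) = 0.0038/(14.7×18.3) = 1.413×10^-5 K/W
R_vermiculite fill = L/(kA) = 0.04/(0.0751×18.3) = 0.02911 K/W
R_plasterboard = L/(kA) = 0.13/(0.22×18.3) = 0.03229 K/W
R_outer film = 1/(h_o·A) = 1/(28.3×18.3) = 0.001931 K/W
R_total = 0.06334 K/W
Q = ΔT / R_total = 108 / 0.06334

Q ≈ 1710 W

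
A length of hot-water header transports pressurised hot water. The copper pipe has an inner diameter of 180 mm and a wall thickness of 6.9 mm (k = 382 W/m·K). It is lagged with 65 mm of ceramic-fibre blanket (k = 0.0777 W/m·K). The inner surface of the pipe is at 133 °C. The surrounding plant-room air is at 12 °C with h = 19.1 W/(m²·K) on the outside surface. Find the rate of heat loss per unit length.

For a radial system each layer contributes R = ln(r_out/r_in)/(2πkL); films add R = 1/(hA).
R_copper pipe wall = ln(96.9/90)/(2π×382×1) = 3.078×10^-5 K/W
R_ceramic-fibre blanket = ln(161.9/96.9)/(2π×0.0777×1) = 1.051 K/W
R_outer film = 1/(h_o·2πr_oL) = 1/(19.1×2π×0.1619×1) = 0.05147 K/W
R_total = 1.103 K/W
Q = ΔT/R_total = 121/1.103

q′ ≈ 110 W/m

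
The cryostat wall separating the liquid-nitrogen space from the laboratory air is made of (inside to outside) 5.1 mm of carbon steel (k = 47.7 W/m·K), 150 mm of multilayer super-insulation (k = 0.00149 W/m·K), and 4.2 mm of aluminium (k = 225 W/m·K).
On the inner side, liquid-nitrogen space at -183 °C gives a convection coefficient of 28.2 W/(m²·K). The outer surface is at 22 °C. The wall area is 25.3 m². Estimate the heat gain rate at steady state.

Q ≈ 51.5 W

Using the resistance-network approach (series):
R_inner film = 1/(h_i·A) = 1/(28.2×25.3) = 0.001402 K/W
R_carbon steel = L/(kA) = 0.0051/(47.7×25.3) = 4.226×10^-6 K/W
R_multilayer super-insulation = L/(kA) = 0.15/(0.00149×25.3) = 3.979 K/W
R_aluminium = L/(kA) = 0.0042/(225×25.3) = 7.378×10^-7 K/W
R_total = 3.981 K/W
Q = ΔT / R_total = 205 / 3.981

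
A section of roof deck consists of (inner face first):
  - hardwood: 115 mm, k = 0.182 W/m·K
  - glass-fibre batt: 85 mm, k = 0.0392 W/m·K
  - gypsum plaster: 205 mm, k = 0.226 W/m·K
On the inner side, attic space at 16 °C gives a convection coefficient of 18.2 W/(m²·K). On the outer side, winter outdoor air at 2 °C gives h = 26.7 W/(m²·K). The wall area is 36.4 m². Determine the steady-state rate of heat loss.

Q ≈ 134 W

Treating each layer as a thermal resistance in series:
R_inner film = 1/(h_i·A) = 1/(18.2×36.4) = 0.001509 K/W
R_hardwood = L/(kA) = 0.115/(0.182×36.4) = 0.01736 K/W
R_glass-fibre batt = L/(kA) = 0.085/(0.0392×36.4) = 0.05957 K/W
R_gypsum plaster = L/(kA) = 0.205/(0.226×36.4) = 0.02492 K/W
R_outer film = 1/(h_o·A) = 1/(26.7×36.4) = 0.001029 K/W
R_total = 0.1044 K/W
Q = ΔT / R_total = 14 / 0.1044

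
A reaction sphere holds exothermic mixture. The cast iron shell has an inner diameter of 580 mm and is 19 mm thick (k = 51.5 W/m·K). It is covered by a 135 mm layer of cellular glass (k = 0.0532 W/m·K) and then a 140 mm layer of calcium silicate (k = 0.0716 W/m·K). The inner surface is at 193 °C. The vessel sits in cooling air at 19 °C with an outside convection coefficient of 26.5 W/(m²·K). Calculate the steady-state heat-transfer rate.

Spherical conduction: R = (1/r_in − 1/r_out)/(4πk) per layer; series-sum.
R_cast iron shell = (1/0.29 − 1/0.309)/(4π×51.5) = 3.276×10^-4 K/W
R_cellular glass = (1/0.309 − 1/0.444)/(4π×0.0532) = 1.472 K/W
R_calcium silicate = (1/0.444 − 1/0.584)/(4π×0.0716) = 0.6001 K/W
R_outer film = 1/(h·4πr_o²) = 1/(26.5×4π×0.584²) = 0.008805 K/W
R_total = 2.081 K/W
Q = ΔT/R_total = 174/2.081

Q ≈ 83.6 W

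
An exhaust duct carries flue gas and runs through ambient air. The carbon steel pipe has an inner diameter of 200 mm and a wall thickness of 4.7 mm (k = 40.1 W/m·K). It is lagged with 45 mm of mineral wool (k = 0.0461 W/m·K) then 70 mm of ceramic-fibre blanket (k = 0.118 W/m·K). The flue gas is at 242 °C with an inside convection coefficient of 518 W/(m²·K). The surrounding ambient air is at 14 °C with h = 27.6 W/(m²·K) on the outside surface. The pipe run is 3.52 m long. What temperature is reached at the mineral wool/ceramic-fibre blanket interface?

Cylindrical conduction, so R = ln(r₂/r₁)/(2πkL) per layer, in series:
R_inner film = 1/(h_i·2πr₁L) = 1/(518×2π×0.1×3.52) = 8.729×10^-4 K/W
R_carbon steel pipe wall = ln(104.7/100)/(2π×40.1×3.52) = 5.179×10^-5 K/W
R_mineral wool = ln(149.7/104.7)/(2π×0.0461×3.52) = 0.3507 K/W
R_ceramic-fibre blanket = ln(219.7/149.7)/(2π×0.118×3.52) = 0.147 K/W
R_outer film = 1/(h_o·2πr_oL) = 1/(27.6×2π×0.2197×3.52) = 0.007457 K/W
R_total = 0.506 K/W
Q = ΔT/R_total = 228/0.506
Q = 451 W
T_interface = T_inner − Q·ΣR(inner→interface) = 242 − 451×0.3516

T ≈ 83.6 °C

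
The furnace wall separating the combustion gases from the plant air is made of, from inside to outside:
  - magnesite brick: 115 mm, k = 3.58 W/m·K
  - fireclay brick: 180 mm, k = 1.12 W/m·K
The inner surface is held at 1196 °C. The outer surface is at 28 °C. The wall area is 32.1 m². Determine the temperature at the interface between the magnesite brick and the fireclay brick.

T ≈ 1000 °C

Series thermal resistances:
R_magnesite brick = L/(kA) = 0.115/(3.58×32.1) = 0.001001 K/W
R_fireclay brick = L/(kA) = 0.18/(1.12×32.1) = 0.005007 K/W
R_total = 0.006007 K/W;  Q = ΔT/R_total = 1168/0.006007 = 194400 W
T_interface = T_inner − Q·ΣR(inner→interface) = 1196 − 194000×0.001001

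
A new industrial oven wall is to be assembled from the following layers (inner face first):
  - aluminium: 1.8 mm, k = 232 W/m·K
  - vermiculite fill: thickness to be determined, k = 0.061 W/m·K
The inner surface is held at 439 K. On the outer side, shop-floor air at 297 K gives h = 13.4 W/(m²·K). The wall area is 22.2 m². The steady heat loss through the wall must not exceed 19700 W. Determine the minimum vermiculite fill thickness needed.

L ≈ 5.21 mm

Using the resistance-network approach (series):
R_aluminium = L/(kA) = 0.0018/(232×22.2) = 3.495×10^-7 K/W
R_outer film = 1/(h_o·A) = 1/(13.4×22.2) = 0.003362 K/W
Sum of the known resistances R_other = 0.003362 K/W
Required total resistance R_tot = ΔT/Q_allow = 142/19700 = 0.007208 K/W
R_vermiculite fill = R_tot − R_other = 0.003846 K/W
L = R·k·A = 0.003846×0.061×22.2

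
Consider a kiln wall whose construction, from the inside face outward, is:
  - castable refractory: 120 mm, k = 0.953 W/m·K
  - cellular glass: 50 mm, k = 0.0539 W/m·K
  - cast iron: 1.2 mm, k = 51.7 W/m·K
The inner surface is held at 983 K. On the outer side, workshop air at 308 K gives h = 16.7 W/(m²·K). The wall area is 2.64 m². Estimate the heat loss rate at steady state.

Series thermal resistances:
R_castable refractory = L/(kA) = 0.12/(0.953×2.64) = 0.0477 K/W
R_cellular glass = L/(kA) = 0.05/(0.0539×2.64) = 0.3514 K/W
R_cast iron = L/(kA) = 0.0012/(51.7×2.64) = 8.792×10^-6 K/W
R_outer film = 1/(h_o·A) = 1/(16.7×2.64) = 0.02268 K/W
R_total = 0.4218 K/W
Q = ΔT / R_total = 675 / 0.4218

Q ≈ 1600 W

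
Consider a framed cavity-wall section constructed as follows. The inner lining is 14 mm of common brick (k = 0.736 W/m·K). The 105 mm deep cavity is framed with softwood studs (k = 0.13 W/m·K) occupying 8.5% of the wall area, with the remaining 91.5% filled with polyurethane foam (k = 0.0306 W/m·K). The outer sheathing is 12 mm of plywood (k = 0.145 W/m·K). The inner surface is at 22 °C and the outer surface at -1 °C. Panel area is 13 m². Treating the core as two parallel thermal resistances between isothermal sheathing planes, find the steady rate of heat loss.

Q ≈ 107 W

Sheathing layers in series; stud and cavity paths in parallel between them.
R_inner = 0.014/(0.736×13) = 0.001463 K/W
R_stud  = 0.105/(0.13×0.085×13) = 0.7309 K/W
R_cav   = 0.105/(0.0306×0.915×13) = 0.2885 K/W
1/R_core = 1/R_stud + 1/R_cav → R_core = 0.2068 K/W
R_outer = 0.012/(0.145×13) = 0.006366 K/W
R_total = 0.2147 K/W
Q = ΔT/R_total = 23/0.2147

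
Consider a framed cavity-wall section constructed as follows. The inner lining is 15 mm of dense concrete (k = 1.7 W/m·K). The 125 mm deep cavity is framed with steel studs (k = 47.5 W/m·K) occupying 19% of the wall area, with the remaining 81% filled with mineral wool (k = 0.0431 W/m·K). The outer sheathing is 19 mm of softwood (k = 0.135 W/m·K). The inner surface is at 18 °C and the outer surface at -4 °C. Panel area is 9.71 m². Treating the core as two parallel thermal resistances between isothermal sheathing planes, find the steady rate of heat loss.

Sheathing layers in series; stud and cavity paths in parallel between them.
R_inner = 0.015/(1.7×9.71) = 9.087×10^-4 K/W
R_stud  = 0.125/(47.5×0.19×9.71) = 0.001426 K/W
R_cav   = 0.125/(0.0431×0.81×9.71) = 0.3687 K/W
1/R_core = 1/R_stud + 1/R_cav → R_core = 0.001421 K/W
R_outer = 0.019/(0.135×9.71) = 0.01449 K/W
R_total = 0.01682 K/W
Q = ΔT/R_total = 22/0.01682

Q ≈ 1310 W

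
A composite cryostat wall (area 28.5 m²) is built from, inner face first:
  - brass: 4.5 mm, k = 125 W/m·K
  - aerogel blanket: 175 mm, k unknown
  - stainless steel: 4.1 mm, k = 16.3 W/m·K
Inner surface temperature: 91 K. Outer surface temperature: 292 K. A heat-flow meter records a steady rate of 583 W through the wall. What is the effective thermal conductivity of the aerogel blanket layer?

Treating each layer as a thermal resistance in series:
R_brass = L/(kA) = 0.0045/(125×28.5) = 1.263×10^-6 K/W
R_stainless steel = L/(kA) = 0.0041/(16.3×28.5) = 8.826×10^-6 K/W
Sum of known resistances R_other = 1.009×10^-5 K/W
Total R = ΔT/Q = 201/583 = 0.3448 K/W
R_aerogel blanket = R_total − R_other = 0.3448 K/W
k = L/(R·A) = 0.175/(0.3448×28.5)

k ≈ 0.0178 W/(m·K)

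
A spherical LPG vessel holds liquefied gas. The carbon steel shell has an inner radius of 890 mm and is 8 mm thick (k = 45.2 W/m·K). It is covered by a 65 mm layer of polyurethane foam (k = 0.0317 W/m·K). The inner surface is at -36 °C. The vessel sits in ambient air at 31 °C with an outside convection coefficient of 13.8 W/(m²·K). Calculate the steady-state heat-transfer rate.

For a spherical shell R = (1/r₁ − 1/r₂)/(4πk); film R = 1/(h·4πr²). In series:
R_carbon steel shell = (1/0.89 − 1/0.898)/(4π×45.2) = 1.762×10^-5 K/W
R_polyurethane foam = (1/0.898 − 1/0.963)/(4π×0.0317) = 0.1887 K/W
R_outer film = 1/(h·4πr_o²) = 1/(13.8×4π×0.963²) = 0.006218 K/W
R_total = 0.1949 K/W
Q = ΔT/R_total = 67/0.1949

Q ≈ 344 W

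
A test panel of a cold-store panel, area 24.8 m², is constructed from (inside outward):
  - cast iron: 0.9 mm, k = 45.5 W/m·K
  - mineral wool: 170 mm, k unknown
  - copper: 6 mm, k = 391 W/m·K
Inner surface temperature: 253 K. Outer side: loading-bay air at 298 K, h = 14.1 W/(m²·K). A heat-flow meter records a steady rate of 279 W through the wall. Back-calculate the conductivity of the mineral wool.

k ≈ 0.0433 W/(m·K)

Using the resistance-network approach (series):
R_cast iron = L/(kA) = 0.0009/(45.5×24.8) = 7.976×10^-7 K/W
R_copper = L/(kA) = 0.006/(391×24.8) = 6.188×10^-7 K/W
R_outer film = 1/(h_o·A) = 1/(14.1×24.8) = 0.00286 K/W
Sum of known resistances R_other = 0.002861 K/W
Total R = ΔT/Q = 45/279 = 0.1613 K/W
R_mineral wool = R_total − R_other = 0.1584 K/W
k = L/(R·A) = 0.17/(0.1584×24.8)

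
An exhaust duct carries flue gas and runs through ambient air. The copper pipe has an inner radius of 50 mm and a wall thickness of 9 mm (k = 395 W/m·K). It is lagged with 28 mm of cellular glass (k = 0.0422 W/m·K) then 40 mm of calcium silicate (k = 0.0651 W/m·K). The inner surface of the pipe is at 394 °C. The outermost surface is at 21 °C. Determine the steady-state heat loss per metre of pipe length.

Per-layer cylindrical resistances, series-summed:
R_copper pipe wall = ln(59/50)/(2π×395×1) = 6.669×10^-5 K/W
R_cellular glass = ln(87/59)/(2π×0.0422×1) = 1.465 K/W
R_calcium silicate = ln(127/87)/(2π×0.0651×1) = 0.9248 K/W
R_total = 2.39 K/W
Q = ΔT/R_total = 373/2.39

q′ ≈ 156 W/m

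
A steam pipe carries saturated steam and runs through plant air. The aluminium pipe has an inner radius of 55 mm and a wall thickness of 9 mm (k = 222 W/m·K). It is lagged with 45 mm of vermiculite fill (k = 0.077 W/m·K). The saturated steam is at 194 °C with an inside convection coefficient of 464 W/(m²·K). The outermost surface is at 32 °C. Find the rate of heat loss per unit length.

q′ ≈ 146 W/m

For a radial system each layer contributes R = ln(r_out/r_in)/(2πkL); films add R = 1/(hA).
R_inner film = 1/(h_i·2πr₁L) = 1/(464×2π×0.055×1) = 0.006236 K/W
R_aluminium pipe wall = ln(64/55)/(2π×222×1) = 1.086×10^-4 K/W
R_vermiculite fill = ln(109/64)/(2π×0.077×1) = 1.101 K/W
R_total = 1.107 K/W
Q = ΔT/R_total = 162/1.107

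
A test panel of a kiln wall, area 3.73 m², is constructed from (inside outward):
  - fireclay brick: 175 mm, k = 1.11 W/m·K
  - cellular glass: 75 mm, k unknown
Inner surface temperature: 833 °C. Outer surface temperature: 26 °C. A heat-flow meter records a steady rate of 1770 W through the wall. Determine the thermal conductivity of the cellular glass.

k ≈ 0.0486 W/(m·K)

Thermal resistances in series:
R_fireclay brick = L/(kA) = 0.175/(1.11×3.73) = 0.04227 K/W
Sum of known resistances R_other = 0.04227 K/W
Total R = ΔT/Q = 807/1770 = 0.4559 K/W
R_cellular glass = R_total − R_other = 0.4137 K/W
k = L/(R·A) = 0.075/(0.4137×3.73)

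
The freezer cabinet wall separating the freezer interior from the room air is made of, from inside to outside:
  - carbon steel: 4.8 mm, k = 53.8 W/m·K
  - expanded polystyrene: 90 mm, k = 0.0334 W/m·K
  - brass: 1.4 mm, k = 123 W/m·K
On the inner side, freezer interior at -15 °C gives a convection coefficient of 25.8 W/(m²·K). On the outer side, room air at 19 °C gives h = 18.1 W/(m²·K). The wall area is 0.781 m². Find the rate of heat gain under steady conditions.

Q ≈ 9.52 W

Model the wall as resistances in series:
R_inner film = 1/(h_i·A) = 1/(25.8×0.781) = 0.04963 K/W
R_carbon steel = L/(kA) = 0.0048/(53.8×0.781) = 1.142×10^-4 K/W
R_expanded polystyrene = L/(kA) = 0.09/(0.0334×0.781) = 3.45 K/W
R_brass = L/(kA) = 0.0014/(123×0.781) = 1.457×10^-5 K/W
R_outer film = 1/(h_o·A) = 1/(18.1×0.781) = 0.07074 K/W
R_total = 3.571 K/W
Q = ΔT / R_total = 34 / 3.571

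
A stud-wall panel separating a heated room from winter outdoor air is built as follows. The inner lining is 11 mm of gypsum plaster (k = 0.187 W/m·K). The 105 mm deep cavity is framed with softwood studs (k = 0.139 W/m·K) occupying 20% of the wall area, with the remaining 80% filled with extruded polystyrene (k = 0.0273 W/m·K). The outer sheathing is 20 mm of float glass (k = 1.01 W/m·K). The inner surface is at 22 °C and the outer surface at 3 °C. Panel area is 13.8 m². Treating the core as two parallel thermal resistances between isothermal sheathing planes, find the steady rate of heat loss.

Q ≈ 120 W

Sheathing layers in series; stud and cavity paths in parallel between them.
R_inner = 0.011/(0.187×13.8) = 0.004263 K/W
R_stud  = 0.105/(0.139×0.2×13.8) = 0.2737 K/W
R_cav   = 0.105/(0.0273×0.8×13.8) = 0.3484 K/W
1/R_core = 1/R_stud + 1/R_cav → R_core = 0.1533 K/W
R_outer = 0.02/(1.01×13.8) = 0.001435 K/W
R_total = 0.159 K/W
Q = ΔT/R_total = 19/0.159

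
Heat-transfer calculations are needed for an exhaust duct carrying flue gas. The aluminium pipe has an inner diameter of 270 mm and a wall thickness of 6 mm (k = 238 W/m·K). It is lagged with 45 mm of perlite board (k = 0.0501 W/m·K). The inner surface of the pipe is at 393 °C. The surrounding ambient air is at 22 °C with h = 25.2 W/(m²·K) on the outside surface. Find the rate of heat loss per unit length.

q′ ≈ 406 W/m

Per-layer cylindrical resistances, series-summed:
R_aluminium pipe wall = ln(141/135)/(2π×238×1) = 2.908×10^-5 K/W
R_perlite board = ln(186/141)/(2π×0.0501×1) = 0.8799 K/W
R_outer film = 1/(h_o·2πr_oL) = 1/(25.2×2π×0.186×1) = 0.03396 K/W
R_total = 0.9139 K/W
Q = ΔT/R_total = 371/0.9139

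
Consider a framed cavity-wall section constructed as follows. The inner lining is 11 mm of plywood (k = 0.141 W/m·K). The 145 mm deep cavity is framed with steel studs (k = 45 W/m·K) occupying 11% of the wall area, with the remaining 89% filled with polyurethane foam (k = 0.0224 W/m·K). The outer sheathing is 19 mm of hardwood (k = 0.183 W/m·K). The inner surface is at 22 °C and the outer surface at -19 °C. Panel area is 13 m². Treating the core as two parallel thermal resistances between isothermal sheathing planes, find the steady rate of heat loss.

Sheathing layers in series; stud and cavity paths in parallel between them.
R_inner = 0.011/(0.141×13) = 0.006001 K/W
R_stud  = 0.145/(45×0.11×13) = 0.002253 K/W
R_cav   = 0.145/(0.0224×0.89×13) = 0.5595 K/W
1/R_core = 1/R_stud + 1/R_cav → R_core = 0.002244 K/W
R_outer = 0.019/(0.183×13) = 0.007987 K/W
R_total = 0.01623 K/W
Q = ΔT/R_total = 41/0.01623

Q ≈ 2530 W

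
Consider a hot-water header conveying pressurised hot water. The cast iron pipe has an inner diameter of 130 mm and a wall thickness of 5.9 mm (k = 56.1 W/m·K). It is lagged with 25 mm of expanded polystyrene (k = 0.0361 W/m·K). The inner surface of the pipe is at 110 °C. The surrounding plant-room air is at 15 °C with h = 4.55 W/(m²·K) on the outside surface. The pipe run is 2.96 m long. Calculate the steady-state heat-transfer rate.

Q ≈ 166 W

Cylindrical conduction, so R = ln(r₂/r₁)/(2πkL) per layer, in series:
R_cast iron pipe wall = ln(70.9/65)/(2π×56.1×2.96) = 8.327×10^-5 K/W
R_expanded polystyrene = ln(95.9/70.9)/(2π×0.0361×2.96) = 0.4499 K/W
R_outer film = 1/(h_o·2πr_oL) = 1/(4.55×2π×0.0959×2.96) = 0.1232 K/W
R_total = 0.5732 K/W
Q = ΔT/R_total = 95/0.5732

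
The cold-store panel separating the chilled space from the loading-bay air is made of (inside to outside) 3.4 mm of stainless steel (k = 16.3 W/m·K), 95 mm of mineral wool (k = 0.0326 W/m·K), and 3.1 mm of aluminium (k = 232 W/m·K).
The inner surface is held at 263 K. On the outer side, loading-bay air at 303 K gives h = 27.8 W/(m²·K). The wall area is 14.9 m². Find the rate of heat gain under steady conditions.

Q ≈ 202 W

Series thermal resistances:
R_stainless steel = L/(kA) = 0.0034/(16.3×14.9) = 1.4×10^-5 K/W
R_mineral wool = L/(kA) = 0.095/(0.0326×14.9) = 0.1956 K/W
R_aluminium = L/(kA) = 0.0031/(232×14.9) = 8.968×10^-7 K/W
R_outer film = 1/(h_o·A) = 1/(27.8×14.9) = 0.002414 K/W
R_total = 0.198 K/W
Q = ΔT / R_total = 40 / 0.198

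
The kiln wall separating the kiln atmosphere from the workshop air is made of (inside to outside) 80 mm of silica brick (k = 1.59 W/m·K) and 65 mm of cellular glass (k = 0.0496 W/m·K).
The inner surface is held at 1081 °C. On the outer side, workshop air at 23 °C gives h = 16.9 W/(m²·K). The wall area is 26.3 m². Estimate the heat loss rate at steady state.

Using the resistance-network approach (series):
R_silica brick = L/(kA) = 0.08/(1.59×26.3) = 0.001913 K/W
R_cellular glass = L/(kA) = 0.065/(0.0496×26.3) = 0.04983 K/W
R_outer film = 1/(h_o·A) = 1/(16.9×26.3) = 0.00225 K/W
R_total = 0.05399 K/W
Q = ΔT / R_total = 1058 / 0.05399

Q ≈ 19600 W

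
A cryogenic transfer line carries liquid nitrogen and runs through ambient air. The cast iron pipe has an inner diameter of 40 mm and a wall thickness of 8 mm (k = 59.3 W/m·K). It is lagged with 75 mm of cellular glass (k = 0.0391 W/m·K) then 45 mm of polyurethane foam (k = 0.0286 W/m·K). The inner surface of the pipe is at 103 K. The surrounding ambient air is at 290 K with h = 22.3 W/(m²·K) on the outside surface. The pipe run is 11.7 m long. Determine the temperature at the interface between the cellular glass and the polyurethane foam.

Cylindrical conduction, so R = ln(r₂/r₁)/(2πkL) per layer, in series:
R_cast iron pipe wall = ln(28/20)/(2π×59.3×11.7) = 7.718×10^-5 K/W
R_cellular glass = ln(103/28)/(2π×0.0391×11.7) = 0.4532 K/W
R_polyurethane foam = ln(148/103)/(2π×0.0286×11.7) = 0.1724 K/W
R_outer film = 1/(h_o·2πr_oL) = 1/(22.3×2π×0.148×11.7) = 0.004122 K/W
R_total = 0.6298 K/W
Q = ΔT/R_total = 187/0.6298
Q = 297 W
T_interface = T_inner + Q·ΣR(inner→interface) = 103 + 297×0.4532

T ≈ 238 K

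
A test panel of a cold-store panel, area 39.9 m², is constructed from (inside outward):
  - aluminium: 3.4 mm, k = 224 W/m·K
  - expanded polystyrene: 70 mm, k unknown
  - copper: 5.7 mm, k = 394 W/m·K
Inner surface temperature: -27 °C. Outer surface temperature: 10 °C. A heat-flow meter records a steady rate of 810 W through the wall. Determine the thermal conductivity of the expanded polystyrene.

Thermal resistances in series:
R_aluminium = L/(kA) = 0.0034/(224×39.9) = 3.804×10^-7 K/W
R_copper = L/(kA) = 0.0057/(394×39.9) = 3.626×10^-7 K/W
Sum of known resistances R_other = 7.43×10^-7 K/W
Total R = ΔT/Q = 37/810 = 0.04568 K/W
R_expanded polystyrene = R_total − R_other = 0.04568 K/W
k = L/(R·A) = 0.07/(0.04568×39.9)

k ≈ 0.0384 W/(m·K)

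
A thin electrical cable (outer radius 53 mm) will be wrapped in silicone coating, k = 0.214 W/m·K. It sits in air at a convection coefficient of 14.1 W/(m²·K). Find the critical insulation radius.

r_cr ≈ 15.2 mm

For a cylinder r_cr = k/h = 0.214/14.1
r_cr = 15.2 mm; since the bare radius (53 mm) is above r_cr, any added insulation will reduce heat loss.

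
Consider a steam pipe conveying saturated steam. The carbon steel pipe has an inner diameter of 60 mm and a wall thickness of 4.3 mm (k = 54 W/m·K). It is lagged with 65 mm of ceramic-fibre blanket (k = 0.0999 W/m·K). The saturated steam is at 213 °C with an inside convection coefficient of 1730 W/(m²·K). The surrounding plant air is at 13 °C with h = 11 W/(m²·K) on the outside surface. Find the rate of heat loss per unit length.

q′ ≈ 109 W/m

Treating each annulus and film as a series resistance:
R_inner film = 1/(h_i·2πr₁L) = 1/(1730×2π×0.03×1) = 0.003067 K/W
R_carbon steel pipe wall = ln(34.3/30)/(2π×54×1) = 3.948×10^-4 K/W
R_ceramic-fibre blanket = ln(99.3/34.3)/(2π×0.0999×1) = 1.694 K/W
R_outer film = 1/(h_o·2πr_oL) = 1/(11×2π×0.0993×1) = 0.1457 K/W
R_total = 1.843 K/W
Q = ΔT/R_total = 200/1.843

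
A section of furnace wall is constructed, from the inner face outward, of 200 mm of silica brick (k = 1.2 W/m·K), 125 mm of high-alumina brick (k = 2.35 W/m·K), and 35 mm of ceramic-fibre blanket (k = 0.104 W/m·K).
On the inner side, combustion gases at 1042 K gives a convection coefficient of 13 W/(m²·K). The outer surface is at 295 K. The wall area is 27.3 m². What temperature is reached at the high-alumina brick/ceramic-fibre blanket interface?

Thermal resistances in series:
R_inner film = 1/(h_i·A) = 1/(13×27.3) = 0.002818 K/W
R_silica brick = L/(kA) = 0.2/(1.2×27.3) = 0.006105 K/W
R_high-alumina brick = L/(kA) = 0.125/(2.35×27.3) = 0.001948 K/W
R_ceramic-fibre blanket = L/(kA) = 0.035/(0.104×27.3) = 0.01233 K/W
R_total = 0.0232 K/W;  Q = ΔT/R_total = 747/0.0232 = 32200 W
T_interface = T_inner − Q·ΣR(inner→interface) = 1042 − 32200×0.01087

T ≈ 692 K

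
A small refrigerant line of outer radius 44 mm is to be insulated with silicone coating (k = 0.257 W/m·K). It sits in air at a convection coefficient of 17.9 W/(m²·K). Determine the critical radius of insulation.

For a cylinder r_cr = k/h = 0.257/17.9
r_cr = 14.4 mm; since the bare radius (44 mm) is above r_cr, any added insulation will reduce heat loss.

r_cr ≈ 14.4 mm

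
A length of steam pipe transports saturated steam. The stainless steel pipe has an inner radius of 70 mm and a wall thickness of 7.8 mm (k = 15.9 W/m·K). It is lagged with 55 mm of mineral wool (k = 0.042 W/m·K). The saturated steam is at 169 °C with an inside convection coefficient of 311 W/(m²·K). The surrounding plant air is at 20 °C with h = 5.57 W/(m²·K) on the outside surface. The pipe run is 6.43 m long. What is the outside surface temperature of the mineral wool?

T ≈ 34.3 °C

Per-layer cylindrical resistances, series-summed:
R_inner film = 1/(h_i·2πr₁L) = 1/(311×2π×0.07×6.43) = 0.001137 K/W
R_stainless steel pipe wall = ln(77.8/70)/(2π×15.9×6.43) = 1.645×10^-4 K/W
R_mineral wool = ln(132.8/77.8)/(2π×0.042×6.43) = 0.3151 K/W
R_outer film = 1/(h_o·2πr_oL) = 1/(5.57×2π×0.1328×6.43) = 0.03346 K/W
R_total = 0.3499 K/W
Q = ΔT/R_total = 149/0.3499
Q = 426 W
T_interface = T_inner − Q·ΣR(inner→interface) = 169 − 426×0.3164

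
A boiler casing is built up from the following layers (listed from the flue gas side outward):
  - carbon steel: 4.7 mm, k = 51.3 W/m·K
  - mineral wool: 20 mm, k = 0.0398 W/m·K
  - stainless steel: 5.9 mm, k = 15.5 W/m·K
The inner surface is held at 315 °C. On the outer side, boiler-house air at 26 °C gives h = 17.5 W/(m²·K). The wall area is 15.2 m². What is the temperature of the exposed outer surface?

Model the wall as resistances in series:
R_carbon steel = L/(kA) = 0.0047/(51.3×15.2) = 6.027×10^-6 K/W
R_mineral wool = L/(kA) = 0.02/(0.0398×15.2) = 0.03306 K/W
R_stainless steel = L/(kA) = 0.0059/(15.5×15.2) = 2.504×10^-5 K/W
R_outer film = 1/(h_o·A) = 1/(17.5×15.2) = 0.003759 K/W
R_total = 0.03685 K/W;  Q = ΔT/R_total = 289/0.03685 = 7842 W
T_interface = T_inner − Q·ΣR(inner→interface) = 315 − 7840×0.03309

T ≈ 55.5 °C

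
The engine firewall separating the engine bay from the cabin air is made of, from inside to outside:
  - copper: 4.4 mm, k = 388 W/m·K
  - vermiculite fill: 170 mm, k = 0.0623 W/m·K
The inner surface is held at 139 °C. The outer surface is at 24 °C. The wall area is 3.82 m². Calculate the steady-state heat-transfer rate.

Q ≈ 161 W

Thermal resistances in series:
R_copper = L/(kA) = 0.0044/(388×3.82) = 2.969×10^-6 K/W
R_vermiculite fill = L/(kA) = 0.17/(0.0623×3.82) = 0.7143 K/W
R_total = 0.7143 K/W
Q = ΔT / R_total = 115 / 0.7143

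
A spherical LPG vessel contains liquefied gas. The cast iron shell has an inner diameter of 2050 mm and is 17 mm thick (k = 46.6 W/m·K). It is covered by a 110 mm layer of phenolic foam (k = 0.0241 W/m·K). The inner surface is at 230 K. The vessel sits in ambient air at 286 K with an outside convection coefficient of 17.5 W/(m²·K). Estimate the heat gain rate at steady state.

Q ≈ 183 W

Each spherical layer contributes R = (1/r_i − 1/r_o)/(4πk):
R_cast iron shell = (1/1.025 − 1/1.042)/(4π×46.6) = 2.718×10^-5 K/W
R_phenolic foam = (1/1.042 − 1/1.152)/(4π×0.0241) = 0.3026 K/W
R_outer film = 1/(h·4πr_o²) = 1/(17.5×4π×1.152²) = 0.003426 K/W
R_total = 0.306 K/W
Q = ΔT/R_total = 56/0.306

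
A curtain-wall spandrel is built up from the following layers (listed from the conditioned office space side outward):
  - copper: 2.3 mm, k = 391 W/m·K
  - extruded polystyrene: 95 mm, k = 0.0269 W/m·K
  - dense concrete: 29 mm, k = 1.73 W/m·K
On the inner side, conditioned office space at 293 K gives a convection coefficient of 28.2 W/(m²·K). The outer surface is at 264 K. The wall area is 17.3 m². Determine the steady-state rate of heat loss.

Model the wall as resistances in series:
R_inner film = 1/(h_i·A) = 1/(28.2×17.3) = 0.00205 K/W
R_copper = L/(kA) = 0.0023/(391×17.3) = 3.4×10^-7 K/W
R_extruded polystyrene = L/(kA) = 0.095/(0.0269×17.3) = 0.2041 K/W
R_dense concrete = L/(kA) = 0.029/(1.73×17.3) = 9.69×10^-4 K/W
R_total = 0.2072 K/W
Q = ΔT / R_total = 29 / 0.2072

Q ≈ 140 W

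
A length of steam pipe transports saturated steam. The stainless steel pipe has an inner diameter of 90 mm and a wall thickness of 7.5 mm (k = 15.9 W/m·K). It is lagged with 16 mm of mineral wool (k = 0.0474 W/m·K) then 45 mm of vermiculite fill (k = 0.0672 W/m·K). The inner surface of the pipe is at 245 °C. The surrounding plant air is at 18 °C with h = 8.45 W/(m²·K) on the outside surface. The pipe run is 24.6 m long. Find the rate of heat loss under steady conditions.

Q ≈ 2470 W

For a radial system each layer contributes R = ln(r_out/r_in)/(2πkL); films add R = 1/(hA).
R_stainless steel pipe wall = ln(52.5/45)/(2π×15.9×24.6) = 6.272×10^-5 K/W
R_mineral wool = ln(68.5/52.5)/(2π×0.0474×24.6) = 0.03631 K/W
R_vermiculite fill = ln(113.5/68.5)/(2π×0.0672×24.6) = 0.04862 K/W
R_outer film = 1/(h_o·2πr_oL) = 1/(8.45×2π×0.1135×24.6) = 0.006746 K/W
R_total = 0.09173 K/W
Q = ΔT/R_total = 227/0.09173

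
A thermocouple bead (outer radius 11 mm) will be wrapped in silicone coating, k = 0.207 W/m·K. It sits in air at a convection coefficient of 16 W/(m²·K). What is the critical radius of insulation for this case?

For a sphere r_cr = 2k/h = 2×0.207/16
r_cr = 25.9 mm; since the bare radius (11 mm) is below r_cr, adding a thin layer of insulation will *increase* heat loss.

r_cr ≈ 25.9 mm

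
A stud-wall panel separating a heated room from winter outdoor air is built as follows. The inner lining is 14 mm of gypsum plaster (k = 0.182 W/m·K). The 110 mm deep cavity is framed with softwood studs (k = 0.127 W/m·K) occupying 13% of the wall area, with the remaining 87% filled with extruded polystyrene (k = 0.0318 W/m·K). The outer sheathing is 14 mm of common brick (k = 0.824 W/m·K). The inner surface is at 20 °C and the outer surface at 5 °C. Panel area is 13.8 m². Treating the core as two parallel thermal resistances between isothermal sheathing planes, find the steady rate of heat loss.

Q ≈ 80.1 W

Sheathing layers in series; stud and cavity paths in parallel between them.
R_inner = 0.014/(0.182×13.8) = 0.005574 K/W
R_stud  = 0.11/(0.127×0.13×13.8) = 0.4828 K/W
R_cav   = 0.11/(0.0318×0.87×13.8) = 0.2881 K/W
1/R_core = 1/R_stud + 1/R_cav → R_core = 0.1804 K/W
R_outer = 0.014/(0.824×13.8) = 0.001231 K/W
R_total = 0.1872 K/W
Q = ΔT/R_total = 15/0.1872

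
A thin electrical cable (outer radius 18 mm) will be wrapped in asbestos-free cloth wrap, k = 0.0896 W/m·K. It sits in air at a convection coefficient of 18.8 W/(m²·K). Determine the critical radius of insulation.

r_cr ≈ 4.77 mm

For a cylinder r_cr = k/h = 0.0896/18.8
r_cr = 4.77 mm; since the bare radius (18 mm) is above r_cr, any added insulation will reduce heat loss.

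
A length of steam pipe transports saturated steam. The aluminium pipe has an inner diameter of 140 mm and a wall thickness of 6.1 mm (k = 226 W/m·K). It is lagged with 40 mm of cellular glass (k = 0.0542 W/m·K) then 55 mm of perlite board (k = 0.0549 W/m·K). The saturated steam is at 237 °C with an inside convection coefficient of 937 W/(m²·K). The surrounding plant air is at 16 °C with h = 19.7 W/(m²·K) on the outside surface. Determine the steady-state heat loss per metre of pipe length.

Treating each annulus and film as a series resistance:
R_inner film = 1/(h_i·2πr₁L) = 1/(937×2π×0.07×1) = 0.002427 K/W
R_aluminium pipe wall = ln(76.1/70)/(2π×226×1) = 5.884×10^-5 K/W
R_cellular glass = ln(116.1/76.1)/(2π×0.0542×1) = 1.24 K/W
R_perlite board = ln(171.1/116.1)/(2π×0.0549×1) = 1.124 K/W
R_outer film = 1/(h_o·2πr_oL) = 1/(19.7×2π×0.1711×1) = 0.04722 K/W
R_total = 2.414 K/W
Q = ΔT/R_total = 221/2.414

q′ ≈ 91.5 W/m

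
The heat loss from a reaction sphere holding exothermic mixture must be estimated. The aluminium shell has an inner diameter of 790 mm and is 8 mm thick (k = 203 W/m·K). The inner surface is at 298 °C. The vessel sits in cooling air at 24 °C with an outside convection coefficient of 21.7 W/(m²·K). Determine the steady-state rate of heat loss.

Q ≈ 12100 W

Radial (spherical) resistances in series:
R_aluminium shell = (1/0.395 − 1/0.403)/(4π×203) = 1.97×10^-5 K/W
R_outer film = 1/(h·4πr_o²) = 1/(21.7×4π×0.403²) = 0.02258 K/W
R_total = 0.0226 K/W
Q = ΔT/R_total = 274/0.0226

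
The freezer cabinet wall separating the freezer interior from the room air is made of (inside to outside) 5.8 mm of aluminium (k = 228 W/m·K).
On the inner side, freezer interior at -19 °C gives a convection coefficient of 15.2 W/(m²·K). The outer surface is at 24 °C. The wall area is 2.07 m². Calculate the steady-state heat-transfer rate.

Q ≈ 1350 W

Series thermal resistances:
R_inner film = 1/(h_i·A) = 1/(15.2×2.07) = 0.03178 K/W
R_aluminium = L/(kA) = 0.0058/(228×2.07) = 1.229×10^-5 K/W
R_total = 0.03179 K/W
Q = ΔT / R_total = 43 / 0.03179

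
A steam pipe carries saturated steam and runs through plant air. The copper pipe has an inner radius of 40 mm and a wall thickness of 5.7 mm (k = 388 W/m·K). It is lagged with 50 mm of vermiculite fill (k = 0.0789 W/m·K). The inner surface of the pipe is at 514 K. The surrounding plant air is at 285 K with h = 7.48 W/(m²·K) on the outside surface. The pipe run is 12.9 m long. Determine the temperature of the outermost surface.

T ≈ 315 K

Treating each annulus and film as a series resistance:
R_copper pipe wall = ln(45.7/40)/(2π×388×12.9) = 4.236×10^-6 K/W
R_vermiculite fill = ln(95.7/45.7)/(2π×0.0789×12.9) = 0.1156 K/W
R_outer film = 1/(h_o·2πr_oL) = 1/(7.48×2π×0.0957×12.9) = 0.01724 K/W
R_total = 0.1328 K/W
Q = ΔT/R_total = 229/0.1328
Q = 1720 W
T_interface = T_inner − Q·ΣR(inner→interface) = 514 − 1720×0.1156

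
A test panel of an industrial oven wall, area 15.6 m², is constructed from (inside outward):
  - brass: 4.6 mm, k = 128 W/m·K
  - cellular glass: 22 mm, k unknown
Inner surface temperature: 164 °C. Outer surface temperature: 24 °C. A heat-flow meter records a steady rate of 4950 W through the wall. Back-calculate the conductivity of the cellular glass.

k ≈ 0.0499 W/(m·K)

Treating each layer as a thermal resistance in series:
R_brass = L/(kA) = 0.0046/(128×15.6) = 2.304×10^-6 K/W
Sum of known resistances R_other = 2.304×10^-6 K/W
Total R = ΔT/Q = 140/4950 = 0.02828 K/W
R_cellular glass = R_total − R_other = 0.02828 K/W
k = L/(R·A) = 0.022/(0.02828×15.6)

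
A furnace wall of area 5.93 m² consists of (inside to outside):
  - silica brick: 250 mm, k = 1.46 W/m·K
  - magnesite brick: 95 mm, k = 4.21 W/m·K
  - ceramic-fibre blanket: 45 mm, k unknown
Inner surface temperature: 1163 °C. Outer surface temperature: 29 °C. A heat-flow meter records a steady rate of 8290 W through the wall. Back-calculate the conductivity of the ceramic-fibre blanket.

k ≈ 0.0729 W/(m·K)

Model the wall as resistances in series:
R_silica brick = L/(kA) = 0.25/(1.46×5.93) = 0.02888 K/W
R_magnesite brick = L/(kA) = 0.095/(4.21×5.93) = 0.003805 K/W
Sum of known resistances R_other = 0.03268 K/W
Total R = ΔT/Q = 1134/8290 = 0.1368 K/W
R_ceramic-fibre blanket = R_total − R_other = 0.1041 K/W
k = L/(R·A) = 0.045/(0.1041×5.93)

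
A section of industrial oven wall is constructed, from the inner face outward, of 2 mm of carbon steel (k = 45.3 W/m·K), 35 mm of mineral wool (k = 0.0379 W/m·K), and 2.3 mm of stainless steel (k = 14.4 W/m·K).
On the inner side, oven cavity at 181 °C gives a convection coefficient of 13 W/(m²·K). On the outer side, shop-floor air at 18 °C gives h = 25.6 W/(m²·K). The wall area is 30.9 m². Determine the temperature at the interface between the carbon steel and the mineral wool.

Treating each layer as a thermal resistance in series:
R_inner film = 1/(h_i·A) = 1/(13×30.9) = 0.002489 K/W
R_carbon steel = L/(kA) = 0.002/(45.3×30.9) = 1.429×10^-6 K/W
R_mineral wool = L/(kA) = 0.035/(0.0379×30.9) = 0.02989 K/W
R_stainless steel = L/(kA) = 0.0023/(14.4×30.9) = 5.169×10^-6 K/W
R_outer film = 1/(h_o·A) = 1/(25.6×30.9) = 0.001264 K/W
R_total = 0.03365 K/W;  Q = ΔT/R_total = 163/0.03365 = 4845 W
T_interface = T_inner − Q·ΣR(inner→interface) = 181 − 4840×0.002491

T ≈ 169 °C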